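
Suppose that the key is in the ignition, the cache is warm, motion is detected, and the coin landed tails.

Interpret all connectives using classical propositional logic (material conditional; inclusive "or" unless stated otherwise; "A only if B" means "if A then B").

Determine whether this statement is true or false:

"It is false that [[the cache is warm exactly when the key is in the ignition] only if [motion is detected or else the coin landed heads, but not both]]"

False.

Let V = "the cache is warm" (T), S = "the key is in the ignition" (T), P = "motion is detected" (T), W = "the coin landed heads" (F).
Formalization: ¬((V ↔ S) → (P ⊕ W))

V ↔ S = T ↔ T = T
P ⊕ W = T ⊕ F = T
(V ↔ S) → (P ⊕ W) = T → T = T
¬((V ↔ S) → (P ⊕ W)) = ¬T = F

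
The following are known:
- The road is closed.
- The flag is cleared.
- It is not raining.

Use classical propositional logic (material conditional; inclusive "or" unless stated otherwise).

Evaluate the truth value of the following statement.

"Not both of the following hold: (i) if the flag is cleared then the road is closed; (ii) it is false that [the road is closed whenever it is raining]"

Let G = "the flag is set" (F), S = "the road is closed" (T), L = "it is raining" (F).
This is (¬G → S) ↑ ¬(L → S).

¬G = ¬F = T
¬G → S = T → T = T
L → S = F → T = T
¬(L → S) = ¬T = F
(¬G → S) ↑ ¬(L → S) = T ↑ F = T

true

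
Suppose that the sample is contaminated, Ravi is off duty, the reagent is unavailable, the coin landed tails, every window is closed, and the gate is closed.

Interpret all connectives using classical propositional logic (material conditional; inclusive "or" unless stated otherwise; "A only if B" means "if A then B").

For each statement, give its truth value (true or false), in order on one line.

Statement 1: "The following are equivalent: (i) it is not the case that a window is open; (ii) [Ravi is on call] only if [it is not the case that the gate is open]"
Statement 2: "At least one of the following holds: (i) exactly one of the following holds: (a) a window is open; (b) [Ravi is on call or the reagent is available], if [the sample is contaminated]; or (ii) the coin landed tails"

Let U = "a window is open" (F), Q = "Ravi is on call" (F), V = "the gate is open" (F), P = "the sample is contaminated" (T), R = "the reagent is available" (F), S = "the coin landed heads" (F).

Statement 1: This is ¬U ↔ (Q → ¬V).

¬U = ¬F = T
¬V = ¬F = T
Q → ¬V = F → T = T
¬U ↔ (Q → ¬V) = T ↔ T = T
So Statement 1 is true.

Statement 2: Parsed as (U ⊕ (P → (Q ∨ R))) ∨ ¬S

Q ∨ R = F ∨ F = F
P → (Q ∨ R) = T → F = F
U ⊕ (P → (Q ∨ R)) = F ⊕ F = F
¬S = ¬F = T
(U ⊕ (P → (Q ∨ R))) ∨ ¬S = F ∨ T = T
Hence Statement 2 is true.

Statement 1 True / Statement 2 True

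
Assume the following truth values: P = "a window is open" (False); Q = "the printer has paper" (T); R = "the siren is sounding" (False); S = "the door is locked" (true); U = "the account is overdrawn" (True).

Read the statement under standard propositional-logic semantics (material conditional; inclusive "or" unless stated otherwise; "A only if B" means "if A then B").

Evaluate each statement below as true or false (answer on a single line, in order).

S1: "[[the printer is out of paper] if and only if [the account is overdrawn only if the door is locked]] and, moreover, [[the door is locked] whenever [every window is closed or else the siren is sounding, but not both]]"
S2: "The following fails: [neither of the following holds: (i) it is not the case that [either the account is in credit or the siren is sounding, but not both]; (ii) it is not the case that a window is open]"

S1: Formalization: (not Q iff (U -> S)) and ((not P xor R) -> S)

not Q = not True = False
U -> S = True -> True = True
not Q iff (U -> S) = False iff True = False
not P = not False = True
not P xor R = True xor False = True
(not P xor R) -> S = True -> True = True
(not Q iff (U -> S)) and ((not P xor R) -> S) = False and True = False
So S1 is false.

S2: Parsed as not (not (not U xor R) nor not P)

not U = not True = False
not U xor R = False xor False = False
not (not U xor R) = not False = True
not P = not False = True
not (not U xor R) nor not P = True nor True = False
not (not (not U xor R) nor not P) = not False = True
Hence S2 is true.

S1 F, S2 T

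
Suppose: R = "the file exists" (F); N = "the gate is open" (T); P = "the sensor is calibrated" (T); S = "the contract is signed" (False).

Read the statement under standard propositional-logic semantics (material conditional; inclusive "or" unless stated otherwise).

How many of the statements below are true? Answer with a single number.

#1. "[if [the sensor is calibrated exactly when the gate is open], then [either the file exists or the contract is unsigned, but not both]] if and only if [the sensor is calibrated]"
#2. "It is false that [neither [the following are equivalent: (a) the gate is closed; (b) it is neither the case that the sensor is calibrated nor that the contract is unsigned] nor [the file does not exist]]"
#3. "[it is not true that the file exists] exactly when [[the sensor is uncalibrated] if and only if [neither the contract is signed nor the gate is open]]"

3

#1: This is ((P iff N) -> (R xor not S)) iff P.

P iff N = True iff True = True
not S = not False = True
R xor not S = False xor True = True
(P iff N) -> (R xor not S) = True -> True = True
((P iff N) -> (R xor not S)) iff P = True iff True = True
So #1 is true.

#2: Formalization: not ((not N iff (P nor not S)) nor not R)

not N = not True = False
not S = not False = True
P nor not S = True nor True = False
not N iff (P nor not S) = False iff False = True
not R = not False = True
(not N iff (P nor not S)) nor not R = True nor True = False
not ((not N iff (P nor not S)) nor not R) = not False = True
Hence #2 is true.

#3: This is not R iff (not P iff (S nor N)).

not R = not False = True
not P = not True = False
S nor N = False nor True = False
not P iff (S nor N) = False iff False = True
not R iff (not P iff (S nor N)) = True iff True = True
Thus #3 is true.

True statements: 3 (#1, #2, #3).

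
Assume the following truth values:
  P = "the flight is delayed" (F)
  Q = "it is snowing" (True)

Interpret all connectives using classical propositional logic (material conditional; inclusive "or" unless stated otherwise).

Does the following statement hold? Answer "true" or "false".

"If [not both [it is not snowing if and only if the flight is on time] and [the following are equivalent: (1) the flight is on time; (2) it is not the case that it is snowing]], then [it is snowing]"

The statement is true.

Values: Q=T, P=F.
In symbols: ((¬Q ↔ ¬P) ↑ (¬P ↔ ¬Q)) → Q

¬Q = ¬T = F
¬P = ¬F = T
¬Q ↔ ¬P = F ↔ T = F
¬P = ¬F = T
¬Q = ¬T = F
¬P ↔ ¬Q = T ↔ F = F
(¬Q ↔ ¬P) ↑ (¬P ↔ ¬Q) = F ↑ F = T
((¬Q ↔ ¬P) ↑ (¬P ↔ ¬Q)) → Q = T → T = T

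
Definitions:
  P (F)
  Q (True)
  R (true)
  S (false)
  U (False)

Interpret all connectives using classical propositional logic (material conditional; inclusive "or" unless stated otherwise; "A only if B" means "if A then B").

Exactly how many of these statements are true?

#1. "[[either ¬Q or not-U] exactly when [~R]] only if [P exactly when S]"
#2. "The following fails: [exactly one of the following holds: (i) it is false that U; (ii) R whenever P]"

2

#1: In symbols: ((not Q or not U) iff not R) -> (P iff S)

not Q = not True = False
not U = not False = True
not Q or not U = False or True = True
not R = not True = False
(not Q or not U) iff not R = True iff False = False
P iff S = False iff False = True
((not Q or not U) iff not R) -> (P iff S) = False -> True = True
Thus #1 is true.

#2: Formalization: not (not U xor (P -> R))

not U = not False = True
P -> R = False -> True = True
not U xor (P -> R) = True xor True = False
not (not U xor (P -> R)) = not False = True
Thus #2 is true.

True statements: 2.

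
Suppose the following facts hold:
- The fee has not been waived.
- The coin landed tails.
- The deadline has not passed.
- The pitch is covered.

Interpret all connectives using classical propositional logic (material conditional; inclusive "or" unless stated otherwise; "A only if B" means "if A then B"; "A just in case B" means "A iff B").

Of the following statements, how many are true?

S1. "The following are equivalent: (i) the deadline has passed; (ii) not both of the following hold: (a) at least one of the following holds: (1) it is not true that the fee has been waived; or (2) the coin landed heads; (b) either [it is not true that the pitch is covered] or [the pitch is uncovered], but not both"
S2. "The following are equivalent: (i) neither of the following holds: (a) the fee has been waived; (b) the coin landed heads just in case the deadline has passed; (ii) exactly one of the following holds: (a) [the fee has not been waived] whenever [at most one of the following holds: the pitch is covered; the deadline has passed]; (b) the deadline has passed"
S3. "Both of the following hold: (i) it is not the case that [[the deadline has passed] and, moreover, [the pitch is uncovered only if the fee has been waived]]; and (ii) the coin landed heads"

0

Let R = "the deadline has passed" (F), P = "the fee has been waived" (F), Q = "the coin landed heads" (F), S = "the pitch is covered" (T).

S1: This is R ↔ ((¬P ∨ Q) ↑ (¬S ⊕ ¬S)).

¬P = ¬F = T
¬P ∨ Q = T ∨ F = T
¬S = ¬T = F
¬S = ¬T = F
¬S ⊕ ¬S = F ⊕ F = F
(¬P ∨ Q) ↑ (¬S ⊕ ¬S) = T ↑ F = T
R ↔ ((¬P ∨ Q) ↑ (¬S ⊕ ¬S)) = F ↔ T = F
Hence S1 is false.

S2: Parsed as (P ↓ (Q ↔ R)) ↔ (((S ↑ R) → ¬P) ⊕ R)

Q ↔ R = F ↔ F = T
P ↓ (Q ↔ R) = F ↓ T = F
S ↑ R = T ↑ F = T
¬P = ¬F = T
(S ↑ R) → ¬P = T → T = T
((S ↑ R) → ¬P) ⊕ R = T ⊕ F = T
(P ↓ (Q ↔ R)) ↔ (((S ↑ R) → ¬P) ⊕ R) = F ↔ T = F
So S2 is false.

S3: Parsed as ¬(R ∧ (¬S → P)) ∧ Q

¬S = ¬T = F
¬S → P = F → F = T
R ∧ (¬S → P) = F ∧ T = F
¬(R ∧ (¬S → P)) = ¬F = T
¬(R ∧ (¬S → P)) ∧ Q = T ∧ F = F
So S3 is false.

Count: 0.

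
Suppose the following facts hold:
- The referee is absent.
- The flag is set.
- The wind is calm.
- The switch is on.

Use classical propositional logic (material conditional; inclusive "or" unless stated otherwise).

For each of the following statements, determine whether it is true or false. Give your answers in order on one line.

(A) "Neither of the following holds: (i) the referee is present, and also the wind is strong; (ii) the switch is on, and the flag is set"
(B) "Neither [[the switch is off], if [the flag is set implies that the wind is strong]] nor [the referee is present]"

Let H = "the referee is present" (False), R = "the wind is strong" (False), P = "the switch is on" (True), V = "the flag is set" (True).

(A): In symbols: (H and R) nor (P and V)

H and R = False and False = False
P and V = True and True = True
(H and R) nor (P and V) = False nor True = False
Hence (A) is false.

(B): Formalization: ((V -> R) -> not P) nor H

V -> R = True -> False = False
not P = not True = False
(V -> R) -> not P = False -> False = True
((V -> R) -> not P) nor H = True nor False = False
Hence (B) is false.

(A) F / (B) F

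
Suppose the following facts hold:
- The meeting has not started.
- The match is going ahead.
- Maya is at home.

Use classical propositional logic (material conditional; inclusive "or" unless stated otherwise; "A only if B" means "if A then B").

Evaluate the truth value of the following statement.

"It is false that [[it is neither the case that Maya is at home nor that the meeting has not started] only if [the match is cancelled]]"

false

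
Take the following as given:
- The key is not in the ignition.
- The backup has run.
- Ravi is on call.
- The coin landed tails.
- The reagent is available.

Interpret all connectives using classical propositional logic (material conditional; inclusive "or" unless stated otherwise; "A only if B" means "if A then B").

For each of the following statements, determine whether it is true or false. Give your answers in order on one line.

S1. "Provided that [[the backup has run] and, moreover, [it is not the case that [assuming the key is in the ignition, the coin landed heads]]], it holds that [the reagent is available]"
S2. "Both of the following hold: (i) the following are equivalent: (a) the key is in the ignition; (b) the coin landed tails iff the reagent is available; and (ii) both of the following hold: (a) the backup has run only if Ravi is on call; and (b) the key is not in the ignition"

S1 true, S2 false

Let Q = "the backup has run" (T), P = "the key is in the ignition" (F), S = "the coin landed heads" (F), U = "the reagent is available" (T), R = "Ravi is on call" (T).

S1: Formalization: (Q & ~(P -> S)) -> U

P -> S = F -> F = T
~(P -> S) = ~T = F
Q & ~(P -> S) = T & F = F
(Q & ~(P -> S)) -> U = F -> T = T
Thus S1 is true.

S2: This is (P <-> (~S <-> U)) & ((Q -> R) & ~P).

~S = ~F = T
~S <-> U = T <-> T = T
P <-> (~S <-> U) = F <-> T = F
Q -> R = T -> T = T
~P = ~F = T
(Q -> R) & ~P = T & T = T
(P <-> (~S <-> U)) & ((Q -> R) & ~P) = F & T = F
Thus S2 is false.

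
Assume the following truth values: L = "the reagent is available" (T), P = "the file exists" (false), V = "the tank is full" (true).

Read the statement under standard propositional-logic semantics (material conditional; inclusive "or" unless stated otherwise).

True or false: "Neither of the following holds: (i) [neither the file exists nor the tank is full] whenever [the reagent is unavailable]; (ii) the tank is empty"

false

This is (not L -> (P nor V)) nor not V.

not L = not True = False
P nor V = False nor True = False
not L -> (P nor V) = False -> False = True
not V = not True = False
(not L -> (P nor V)) nor not V = True nor False = False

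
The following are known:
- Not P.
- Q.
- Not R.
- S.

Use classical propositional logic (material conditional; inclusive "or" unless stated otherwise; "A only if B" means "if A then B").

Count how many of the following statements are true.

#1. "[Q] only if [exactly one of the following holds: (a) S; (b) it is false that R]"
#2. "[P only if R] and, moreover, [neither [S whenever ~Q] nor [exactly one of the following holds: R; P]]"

#1: Parsed as Q -> (S xor ~R)

~R = ~F = T
S xor ~R = T xor T = F
Q -> (S xor ~R) = T -> F = F
So #1 is false.

#2: In symbols: (P -> R) & ((~Q -> S) nor (R xor P))

P -> R = F -> F = T
~Q = ~T = F
~Q -> S = F -> T = T
R xor P = F xor F = F
(~Q -> S) nor (R xor P) = T nor F = F
(P -> R) & ((~Q -> S) nor (R xor P)) = T & F = F
Hence #2 is false.

Count: 0.

0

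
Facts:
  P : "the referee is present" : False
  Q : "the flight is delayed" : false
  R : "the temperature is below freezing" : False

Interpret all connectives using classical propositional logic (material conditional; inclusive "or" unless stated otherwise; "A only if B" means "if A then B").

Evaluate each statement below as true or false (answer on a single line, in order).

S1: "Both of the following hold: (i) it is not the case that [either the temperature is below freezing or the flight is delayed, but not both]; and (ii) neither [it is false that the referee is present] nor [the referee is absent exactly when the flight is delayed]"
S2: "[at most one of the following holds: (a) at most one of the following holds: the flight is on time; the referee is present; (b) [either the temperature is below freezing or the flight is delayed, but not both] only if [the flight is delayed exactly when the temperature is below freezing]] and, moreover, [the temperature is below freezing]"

S1: This is not (R xor Q) and (not P nor (not P iff Q)).

R xor Q = False xor False = False
not (R xor Q) = not False = True
not P = not False = True
not P = not False = True
not P iff Q = True iff False = False
not P nor (not P iff Q) = True nor False = False
not (R xor Q) and (not P nor (not P iff Q)) = True and False = False
Hence S1 is false.

S2: Formalization: ((not Q nand P) nand ((R xor Q) -> (Q iff R))) and R

not Q = not False = True
not Q nand P = True nand False = True
R xor Q = False xor False = False
Q iff R = False iff False = True
(R xor Q) -> (Q iff R) = False -> True = True
(not Q nand P) nand ((R xor Q) -> (Q iff R)) = True nand True = False
((not Q nand P) nand ((R xor Q) -> (Q iff R))) and R = False and False = False
Thus S2 is false.

S1 false, S2 false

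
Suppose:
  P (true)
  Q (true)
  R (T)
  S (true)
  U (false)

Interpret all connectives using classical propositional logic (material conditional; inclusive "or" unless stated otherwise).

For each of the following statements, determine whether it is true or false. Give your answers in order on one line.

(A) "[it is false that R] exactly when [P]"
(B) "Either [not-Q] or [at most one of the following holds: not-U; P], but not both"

(A) F, (B) F

(A): This is ¬R ↔ P.

¬R = ¬T = F
¬R ↔ P = F ↔ T = F
Hence (A) is false.

(B): In symbols: ¬Q ⊕ (¬U ↑ P)

¬Q = ¬T = F
¬U = ¬F = T
¬U ↑ P = T ↑ T = F
¬Q ⊕ (¬U ↑ P) = F ⊕ F = F
Hence (B) is false.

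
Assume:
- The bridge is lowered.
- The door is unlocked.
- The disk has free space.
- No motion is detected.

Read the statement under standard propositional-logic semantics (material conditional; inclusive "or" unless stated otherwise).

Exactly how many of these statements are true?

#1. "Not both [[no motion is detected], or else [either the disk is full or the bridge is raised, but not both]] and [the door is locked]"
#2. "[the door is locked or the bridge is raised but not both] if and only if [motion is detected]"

2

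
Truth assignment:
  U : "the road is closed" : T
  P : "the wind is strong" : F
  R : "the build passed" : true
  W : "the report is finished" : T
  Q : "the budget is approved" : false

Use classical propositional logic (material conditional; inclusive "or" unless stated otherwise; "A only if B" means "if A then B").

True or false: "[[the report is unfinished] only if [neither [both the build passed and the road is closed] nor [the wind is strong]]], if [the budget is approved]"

True

In symbols: Q -> (~W -> ((R & U) nor P))

~W = ~T = F
R & U = T & T = T
(R & U) nor P = T nor F = F
~W -> ((R & U) nor P) = F -> F = T
Q -> (~W -> ((R & U) nor P)) = F -> T = T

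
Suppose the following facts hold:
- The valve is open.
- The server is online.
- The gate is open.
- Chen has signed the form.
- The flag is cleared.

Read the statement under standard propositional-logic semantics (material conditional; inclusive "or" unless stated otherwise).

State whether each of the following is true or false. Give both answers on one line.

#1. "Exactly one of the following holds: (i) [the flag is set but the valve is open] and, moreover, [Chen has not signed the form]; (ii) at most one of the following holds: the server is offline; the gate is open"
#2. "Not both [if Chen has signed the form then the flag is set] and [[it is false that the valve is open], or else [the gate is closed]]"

#1 T; #2 T

Let D = "the flag is set" (F), S = "the valve is open" (T), V = "Chen has signed the form" (T), R = "the server is online" (T), M = "the gate is open" (T).

#1: Parsed as ((D ∧ S) ∧ ¬V) ⊕ (¬R ↑ M)

D ∧ S = F ∧ T = F
¬V = ¬T = F
(D ∧ S) ∧ ¬V = F ∧ F = F
¬R = ¬T = F
¬R ↑ M = F ↑ T = T
((D ∧ S) ∧ ¬V) ⊕ (¬R ↑ M) = F ⊕ T = T
Hence #1 is true.

#2: In symbols: (V → D) ↑ (¬S ∨ ¬M)

V → D = T → F = F
¬S = ¬T = F
¬M = ¬T = F
¬S ∨ ¬M = F ∨ F = F
(V → D) ↑ (¬S ∨ ¬M) = F ↑ F = T
Thus #2 is true.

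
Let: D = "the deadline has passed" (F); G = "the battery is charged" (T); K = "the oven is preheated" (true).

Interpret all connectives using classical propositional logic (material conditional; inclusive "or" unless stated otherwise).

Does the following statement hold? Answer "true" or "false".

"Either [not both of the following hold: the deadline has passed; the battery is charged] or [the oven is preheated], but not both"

This is (D ↑ G) ⊕ K.

D ↑ G = F ↑ T = T
(D ↑ G) ⊕ K = T ⊕ T = F

The statement is false.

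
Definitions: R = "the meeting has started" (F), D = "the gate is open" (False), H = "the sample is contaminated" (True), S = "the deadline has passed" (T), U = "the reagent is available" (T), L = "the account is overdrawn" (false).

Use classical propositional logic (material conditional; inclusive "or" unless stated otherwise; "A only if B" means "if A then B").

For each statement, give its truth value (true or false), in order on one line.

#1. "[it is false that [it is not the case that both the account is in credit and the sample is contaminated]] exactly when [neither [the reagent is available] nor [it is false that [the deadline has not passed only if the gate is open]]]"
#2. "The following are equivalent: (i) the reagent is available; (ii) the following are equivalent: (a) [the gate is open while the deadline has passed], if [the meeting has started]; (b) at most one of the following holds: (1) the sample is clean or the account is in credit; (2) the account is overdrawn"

#1 F; #2 T

#1: Parsed as not (not L nand H) iff (U nor not (not S -> D))

not L = not False = True
not L nand H = True nand True = False
not (not L nand H) = not False = True
not S = not True = False
not S -> D = False -> False = True
not (not S -> D) = not True = False
U nor not (not S -> D) = True nor False = False
not (not L nand H) iff (U nor not (not S -> D)) = True iff False = False
So #1 is false.

#2: Formalization: U iff ((R -> (D and S)) iff ((not H or not L) nand L))

D and S = False and True = False
R -> (D and S) = False -> False = True
not H = not True = False
not L = not False = True
not H or not L = False or True = True
(not H or not L) nand L = True nand False = True
(R -> (D and S)) iff ((not H or not L) nand L) = True iff True = True
U iff ((R -> (D and S)) iff ((not H or not L) nand L)) = True iff True = True
Hence #2 is true.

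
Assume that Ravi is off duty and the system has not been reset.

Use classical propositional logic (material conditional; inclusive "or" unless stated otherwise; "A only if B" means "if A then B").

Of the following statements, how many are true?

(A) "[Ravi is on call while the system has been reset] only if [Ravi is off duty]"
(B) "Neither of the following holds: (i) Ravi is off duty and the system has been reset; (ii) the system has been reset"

Let P = "Ravi is on call" (F), Q = "the system has been reset" (F).

(A): Parsed as (P & Q) -> ~P

P & Q = F & F = F
~P = ~F = T
(P & Q) -> ~P = F -> T = T
Hence (A) is true.

(B): Formalization: (~P & Q) nor Q

~P = ~F = T
~P & Q = T & F = F
(~P & Q) nor Q = F nor F = T
Hence (B) is true.

True statements: 2.

2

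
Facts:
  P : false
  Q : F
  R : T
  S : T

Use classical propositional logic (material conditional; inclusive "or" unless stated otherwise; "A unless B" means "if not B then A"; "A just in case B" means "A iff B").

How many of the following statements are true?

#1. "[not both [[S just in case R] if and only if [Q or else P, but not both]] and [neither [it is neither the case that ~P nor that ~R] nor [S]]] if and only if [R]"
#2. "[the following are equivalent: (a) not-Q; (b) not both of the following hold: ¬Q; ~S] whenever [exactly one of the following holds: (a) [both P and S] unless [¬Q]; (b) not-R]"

#1: This is (((S ↔ R) ↔ (Q ⊕ P)) ↑ ((¬P ↓ ¬R) ↓ S)) ↔ R.

S ↔ R = T ↔ T = T
Q ⊕ P = F ⊕ F = F
(S ↔ R) ↔ (Q ⊕ P) = T ↔ F = F
¬P = ¬F = T
¬R = ¬T = F
¬P ↓ ¬R = T ↓ F = F
(¬P ↓ ¬R) ↓ S = F ↓ T = F
((S ↔ R) ↔ (Q ⊕ P)) ↑ ((¬P ↓ ¬R) ↓ S) = F ↑ F = T
(((S ↔ R) ↔ (Q ⊕ P)) ↑ ((¬P ↓ ¬R) ↓ S)) ↔ R = T ↔ T = T
So #1 is true.

#2: Formalization: (((P ∧ S) ∨ ¬Q) ⊕ ¬R) → (¬Q ↔ (¬Q ↑ ¬S))

P ∧ S = F ∧ T = F
¬Q = ¬F = T
(P ∧ S) ∨ ¬Q = F ∨ T = T
¬R = ¬T = F
((P ∧ S) ∨ ¬Q) ⊕ ¬R = T ⊕ F = T
¬Q = ¬F = T
¬Q = ¬F = T
¬S = ¬T = F
¬Q ↑ ¬S = T ↑ F = T
¬Q ↔ (¬Q ↑ ¬S) = T ↔ T = T
(((P ∧ S) ∨ ¬Q) ⊕ ¬R) → (¬Q ↔ (¬Q ↑ ¬S)) = T → T = T
Hence #2 is true.

Count: 2.

2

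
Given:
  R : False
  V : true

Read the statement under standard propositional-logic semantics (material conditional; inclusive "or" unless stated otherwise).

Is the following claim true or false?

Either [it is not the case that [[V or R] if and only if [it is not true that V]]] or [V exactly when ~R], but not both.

The statement is false.

Formalization: not ((V or R) iff not V) xor (V iff not R)

V or R = True or False = True
not V = not True = False
(V or R) iff not V = True iff False = False
not ((V or R) iff not V) = not False = True
not R = not False = True
V iff not R = True iff True = True
not ((V or R) iff not V) xor (V iff not R) = True xor True = False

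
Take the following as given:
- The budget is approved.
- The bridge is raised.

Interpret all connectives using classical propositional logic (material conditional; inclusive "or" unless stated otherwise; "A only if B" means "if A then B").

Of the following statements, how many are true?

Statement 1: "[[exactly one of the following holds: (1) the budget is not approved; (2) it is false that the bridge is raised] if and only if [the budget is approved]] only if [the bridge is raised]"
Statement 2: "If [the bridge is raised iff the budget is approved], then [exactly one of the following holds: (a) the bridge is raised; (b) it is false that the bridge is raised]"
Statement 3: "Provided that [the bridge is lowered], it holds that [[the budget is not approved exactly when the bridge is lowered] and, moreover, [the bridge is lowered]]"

3

Let P = "the budget is approved" (True), Q = "the bridge is raised" (True).

Statement 1: This is ((not P xor not Q) iff P) -> Q.

not P = not True = False
not Q = not True = False
not P xor not Q = False xor False = False
(not P xor not Q) iff P = False iff True = False
((not P xor not Q) iff P) -> Q = False -> True = True
Thus Statement 1 is true.

Statement 2: In symbols: (Q iff P) -> (Q xor not Q)

Q iff P = True iff True = True
not Q = not True = False
Q xor not Q = True xor False = True
(Q iff P) -> (Q xor not Q) = True -> True = True
Hence Statement 2 is true.

Statement 3: In symbols: not Q -> ((not P iff not Q) and not Q)

not Q = not True = False
not P = not True = False
not Q = not True = False
not P iff not Q = False iff False = True
not Q = not True = False
(not P iff not Q) and not Q = True and False = False
not Q -> ((not P iff not Q) and not Q) = False -> False = True
So Statement 3 is true.

True statements: 3.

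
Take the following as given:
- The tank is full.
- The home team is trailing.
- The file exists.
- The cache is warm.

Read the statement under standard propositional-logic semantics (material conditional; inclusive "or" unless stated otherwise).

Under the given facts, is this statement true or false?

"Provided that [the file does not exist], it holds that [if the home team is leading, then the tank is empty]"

True.

Let R = "the file exists" (T), Q = "the home team is leading" (F), P = "the tank is full" (T).
This is ¬R → (Q → ¬P).

¬R = ¬T = F
¬P = ¬T = F
Q → ¬P = F → F = T
¬R → (Q → ¬P) = F → T = T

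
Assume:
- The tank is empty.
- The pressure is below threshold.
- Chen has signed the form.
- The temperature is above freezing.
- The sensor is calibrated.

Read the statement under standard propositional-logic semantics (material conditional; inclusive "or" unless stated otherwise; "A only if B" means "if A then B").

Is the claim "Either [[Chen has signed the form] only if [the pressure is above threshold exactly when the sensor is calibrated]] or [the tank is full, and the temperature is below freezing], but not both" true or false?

Let K = "Chen has signed the form" (True), U = "the pressure is above threshold" (False), R = "the sensor is calibrated" (True), H = "the tank is full" (False), M = "the temperature is below freezing" (False).
This is (K -> (U iff R)) xor (H and M).

U iff R = False iff True = False
K -> (U iff R) = True -> False = False
H and M = False and False = False
(K -> (U iff R)) xor (H and M) = False xor False = False

false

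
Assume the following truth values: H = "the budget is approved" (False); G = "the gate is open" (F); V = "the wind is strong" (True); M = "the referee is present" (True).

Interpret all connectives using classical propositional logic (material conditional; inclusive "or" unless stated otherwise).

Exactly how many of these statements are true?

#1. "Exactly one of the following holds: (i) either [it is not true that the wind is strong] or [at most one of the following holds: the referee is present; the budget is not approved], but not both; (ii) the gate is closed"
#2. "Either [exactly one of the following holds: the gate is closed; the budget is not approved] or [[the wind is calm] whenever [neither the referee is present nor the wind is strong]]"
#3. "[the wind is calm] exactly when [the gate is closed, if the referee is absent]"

#1: In symbols: (¬V ⊕ (M ↑ ¬H)) ⊕ ¬G

¬V = ¬T = F
¬H = ¬F = T
M ↑ ¬H = T ↑ T = F
¬V ⊕ (M ↑ ¬H) = F ⊕ F = F
¬G = ¬F = T
(¬V ⊕ (M ↑ ¬H)) ⊕ ¬G = F ⊕ T = T
Thus #1 is true.

#2: In symbols: (¬G ⊕ ¬H) ∨ ((M ↓ V) → ¬V)

¬G = ¬F = T
¬H = ¬F = T
¬G ⊕ ¬H = T ⊕ T = F
M ↓ V = T ↓ T = F
¬V = ¬T = F
(M ↓ V) → ¬V = F → F = T
(¬G ⊕ ¬H) ∨ ((M ↓ V) → ¬V) = F ∨ T = T
Thus #2 is true.

#3: This is ¬V ↔ (¬M → ¬G).

¬V = ¬T = F
¬M = ¬T = F
¬G = ¬F = T
¬M → ¬G = F → T = T
¬V ↔ (¬M → ¬G) = F ↔ T = F
So #3 is false.

2 of the 3 statements are true.

2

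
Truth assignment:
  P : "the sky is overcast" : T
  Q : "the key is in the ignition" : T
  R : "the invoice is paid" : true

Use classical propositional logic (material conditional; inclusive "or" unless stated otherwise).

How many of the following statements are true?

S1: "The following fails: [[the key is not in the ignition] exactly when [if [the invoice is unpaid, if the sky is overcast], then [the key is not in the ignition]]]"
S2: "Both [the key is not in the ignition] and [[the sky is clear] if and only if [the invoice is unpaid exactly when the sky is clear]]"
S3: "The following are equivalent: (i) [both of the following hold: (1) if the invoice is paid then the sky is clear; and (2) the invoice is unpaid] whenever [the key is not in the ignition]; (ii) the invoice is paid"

S1: In symbols: ~(~Q <-> ((P -> ~R) -> ~Q))

~Q = ~T = F
~R = ~T = F
P -> ~R = T -> F = F
~Q = ~T = F
(P -> ~R) -> ~Q = F -> F = T
~Q <-> ((P -> ~R) -> ~Q) = F <-> T = F
~(~Q <-> ((P -> ~R) -> ~Q)) = ~F = T
Thus S1 is true.

S2: Formalization: ~Q & (~P <-> (~R <-> ~P))

~Q = ~T = F
~P = ~T = F
~R = ~T = F
~P = ~T = F
~R <-> ~P = F <-> F = T
~P <-> (~R <-> ~P) = F <-> T = F
~Q & (~P <-> (~R <-> ~P)) = F & F = F
Thus S2 is false.

S3: This is (~Q -> ((R -> ~P) & ~R)) <-> R.

~Q = ~T = F
~P = ~T = F
R -> ~P = T -> F = F
~R = ~T = F
(R -> ~P) & ~R = F & F = F
~Q -> ((R -> ~P) & ~R) = F -> F = T
(~Q -> ((R -> ~P) & ~R)) <-> R = T <-> T = T
Thus S3 is true.

2 of the 3 statements are true (S1, S3).

2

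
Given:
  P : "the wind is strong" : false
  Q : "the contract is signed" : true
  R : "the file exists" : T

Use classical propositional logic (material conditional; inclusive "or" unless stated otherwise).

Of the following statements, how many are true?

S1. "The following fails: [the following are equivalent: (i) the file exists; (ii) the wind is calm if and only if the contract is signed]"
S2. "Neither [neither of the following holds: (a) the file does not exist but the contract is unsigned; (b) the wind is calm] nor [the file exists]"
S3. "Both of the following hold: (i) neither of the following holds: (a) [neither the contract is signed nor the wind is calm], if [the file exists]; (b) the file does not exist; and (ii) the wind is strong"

S1: This is ~(R <-> (~P <-> Q)).

~P = ~F = T
~P <-> Q = T <-> T = T
R <-> (~P <-> Q) = T <-> T = T
~(R <-> (~P <-> Q)) = ~T = F
Hence S1 is false.

S2: In symbols: ((~R & ~Q) nor ~P) nor R

~R = ~T = F
~Q = ~T = F
~R & ~Q = F & F = F
~P = ~F = T
(~R & ~Q) nor ~P = F nor T = F
((~R & ~Q) nor ~P) nor R = F nor T = F
Thus S2 is false.

S3: Formalization: ((R -> (Q nor ~P)) nor ~R) & P

~P = ~F = T
Q nor ~P = T nor T = F
R -> (Q nor ~P) = T -> F = F
~R = ~T = F
(R -> (Q nor ~P)) nor ~R = F nor F = T
((R -> (Q nor ~P)) nor ~R) & P = T & F = F
Thus S3 is false.

Count: 0.

0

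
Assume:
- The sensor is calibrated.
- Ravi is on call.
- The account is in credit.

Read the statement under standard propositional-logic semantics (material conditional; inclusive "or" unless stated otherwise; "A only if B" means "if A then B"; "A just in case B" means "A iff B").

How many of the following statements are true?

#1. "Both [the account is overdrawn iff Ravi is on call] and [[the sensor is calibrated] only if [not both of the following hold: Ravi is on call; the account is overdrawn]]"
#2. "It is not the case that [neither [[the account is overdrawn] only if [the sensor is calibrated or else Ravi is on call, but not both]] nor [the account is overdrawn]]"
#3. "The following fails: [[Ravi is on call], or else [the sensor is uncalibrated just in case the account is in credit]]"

Let L = "the account is overdrawn" (F), S = "Ravi is on call" (T), D = "the sensor is calibrated" (T).

#1: In symbols: (L <-> S) & (D -> (S nand L))

L <-> S = F <-> T = F
S nand L = T nand F = T
D -> (S nand L) = T -> T = T
(L <-> S) & (D -> (S nand L)) = F & T = F
Hence #1 is false.

#2: In symbols: ~((L -> (D xor S)) nor L)

D xor S = T xor T = F
L -> (D xor S) = F -> F = T
(L -> (D xor S)) nor L = T nor F = F
~((L -> (D xor S)) nor L) = ~F = T
So #2 is true.

#3: This is ~(S | (~D <-> ~L)).

~D = ~T = F
~L = ~F = T
~D <-> ~L = F <-> T = F
S | (~D <-> ~L) = T | F = T
~(S | (~D <-> ~L)) = ~T = F
Thus #3 is false.

1 of the 3 statements is true (#2).

1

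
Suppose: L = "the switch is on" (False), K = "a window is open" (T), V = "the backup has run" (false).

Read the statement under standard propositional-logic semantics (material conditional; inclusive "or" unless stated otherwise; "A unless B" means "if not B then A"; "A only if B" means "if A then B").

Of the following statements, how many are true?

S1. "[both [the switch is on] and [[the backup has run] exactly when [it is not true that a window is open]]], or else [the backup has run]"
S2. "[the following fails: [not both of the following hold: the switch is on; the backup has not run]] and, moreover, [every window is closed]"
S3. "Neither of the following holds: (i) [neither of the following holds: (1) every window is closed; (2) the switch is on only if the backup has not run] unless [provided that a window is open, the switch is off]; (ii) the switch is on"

0

S1: This is (L and (V iff not K)) or V.

not K = not True = False
V iff not K = False iff False = True
L and (V iff not K) = False and True = False
(L and (V iff not K)) or V = False or False = False
So S1 is false.

S2: This is not (L nand not V) and not K.

not V = not False = True
L nand not V = False nand True = True
not (L nand not V) = not True = False
not K = not True = False
not (L nand not V) and not K = False and False = False
So S2 is false.

S3: In symbols: ((not K nor (L -> not V)) or (K -> not L)) nor L

not K = not True = False
not V = not False = True
L -> not V = False -> True = True
not K nor (L -> not V) = False nor True = False
not L = not False = True
K -> not L = True -> True = True
(not K nor (L -> not V)) or (K -> not L) = False or True = True
((not K nor (L -> not V)) or (K -> not L)) nor L = True nor False = False
Hence S3 is false.

Count: 0.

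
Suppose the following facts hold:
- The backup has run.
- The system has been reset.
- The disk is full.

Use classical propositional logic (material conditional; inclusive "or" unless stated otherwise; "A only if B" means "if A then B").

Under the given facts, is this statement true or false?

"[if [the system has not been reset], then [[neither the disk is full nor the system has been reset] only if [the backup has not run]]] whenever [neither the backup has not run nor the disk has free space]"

The statement is true.

Let W = "the backup has run" (True), H = "the disk is full" (True), V = "the system has been reset" (True).
Formalization: (not W nor not H) -> (not V -> ((H nor V) -> not W))

not W = not True = False
not H = not True = False
not W nor not H = False nor False = True
not V = not True = False
H nor V = True nor True = False
not W = not True = False
(H nor V) -> not W = False -> False = True
not V -> ((H nor V) -> not W) = False -> True = True
(not W nor not H) -> (not V -> ((H nor V) -> not W)) = True -> True = True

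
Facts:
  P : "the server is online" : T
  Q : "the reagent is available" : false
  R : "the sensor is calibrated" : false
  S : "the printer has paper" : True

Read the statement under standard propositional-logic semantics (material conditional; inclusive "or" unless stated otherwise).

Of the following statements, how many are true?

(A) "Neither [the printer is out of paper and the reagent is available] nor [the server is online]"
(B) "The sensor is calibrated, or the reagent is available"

(A): This is (~S & Q) nor P.

~S = ~T = F
~S & Q = F & F = F
(~S & Q) nor P = F nor T = F
Hence (A) is false.

(B): This is R | Q.

R | Q = F | F = F
Hence (B) is false.

0 of the 2 statements are true (none).

0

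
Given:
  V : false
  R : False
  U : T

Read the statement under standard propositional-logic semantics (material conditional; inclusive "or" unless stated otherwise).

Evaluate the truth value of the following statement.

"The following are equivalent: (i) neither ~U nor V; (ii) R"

False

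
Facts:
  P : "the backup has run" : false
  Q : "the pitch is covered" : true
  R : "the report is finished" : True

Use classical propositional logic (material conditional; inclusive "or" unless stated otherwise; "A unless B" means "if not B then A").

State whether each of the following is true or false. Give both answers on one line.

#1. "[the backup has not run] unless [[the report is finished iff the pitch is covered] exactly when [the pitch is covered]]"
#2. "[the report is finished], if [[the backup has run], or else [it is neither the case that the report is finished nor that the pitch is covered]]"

#1 T / #2 T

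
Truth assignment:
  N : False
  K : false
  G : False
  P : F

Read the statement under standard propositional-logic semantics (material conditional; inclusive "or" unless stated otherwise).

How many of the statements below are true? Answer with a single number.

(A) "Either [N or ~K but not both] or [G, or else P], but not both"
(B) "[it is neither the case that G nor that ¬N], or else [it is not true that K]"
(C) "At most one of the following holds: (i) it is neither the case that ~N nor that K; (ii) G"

3

(A): Formalization: (N xor not K) xor (G or P)

not K = not False = True
N xor not K = False xor True = True
G or P = False or False = False
(N xor not K) xor (G or P) = True xor False = True
Hence (A) is true.

(B): In symbols: (G nor not N) or not K

not N = not False = True
G nor not N = False nor True = False
not K = not False = True
(G nor not N) or not K = False or True = True
Hence (B) is true.

(C): This is (not N nor K) nand G.

not N = not False = True
not N nor K = True nor False = False
(not N nor K) nand G = False nand False = True
So (C) is true.

Count: 3.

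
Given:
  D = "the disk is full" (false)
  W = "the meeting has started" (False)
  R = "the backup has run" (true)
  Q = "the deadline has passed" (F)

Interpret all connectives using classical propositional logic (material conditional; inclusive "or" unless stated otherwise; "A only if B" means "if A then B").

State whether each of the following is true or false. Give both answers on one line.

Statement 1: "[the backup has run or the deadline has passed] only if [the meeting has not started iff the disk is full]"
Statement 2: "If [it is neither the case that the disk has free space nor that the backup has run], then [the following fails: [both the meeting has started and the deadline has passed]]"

Statement 1 F, Statement 2 T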